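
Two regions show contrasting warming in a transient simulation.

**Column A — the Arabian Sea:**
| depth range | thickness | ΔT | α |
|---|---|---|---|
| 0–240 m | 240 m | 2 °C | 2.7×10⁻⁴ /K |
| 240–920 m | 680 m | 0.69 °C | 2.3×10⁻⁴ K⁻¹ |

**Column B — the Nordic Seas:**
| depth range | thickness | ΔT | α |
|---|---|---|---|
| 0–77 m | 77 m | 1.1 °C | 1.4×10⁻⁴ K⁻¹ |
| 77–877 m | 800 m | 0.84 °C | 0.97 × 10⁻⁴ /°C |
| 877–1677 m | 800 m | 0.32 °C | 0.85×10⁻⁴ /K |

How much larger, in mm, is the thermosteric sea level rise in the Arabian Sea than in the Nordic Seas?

A 2 × 240 × 2.7×10⁻⁴ = 0.12960 m
A 240–920 m: 680 × 0.69 × 2.3×10⁻⁴ = 0.107916 m
A total: 0.237516 m
B Layer 1: 77 × 1.1 × 1.4×10⁻⁴ = 0.011858 m
B 77–877 m: 0.97×10⁻⁴ × 800 × 0.84 = 0.065184 m
B 877–1677 m: 0.85×10⁻⁴ × 800 × 0.32 = 0.02176 m
B total: 0.098802 m
Difference: 0.237516 − 0.098802 = 0.138714 m

140 mm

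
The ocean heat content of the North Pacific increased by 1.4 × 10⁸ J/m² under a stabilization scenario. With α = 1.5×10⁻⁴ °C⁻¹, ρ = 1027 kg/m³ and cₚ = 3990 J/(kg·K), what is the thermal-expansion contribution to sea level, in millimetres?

Δh = 5.12 mm

Δh = αQ/(ρcₚ) = 1.5×10⁻⁴ × 1.4×10⁸ / (1027 × 3990) ≈ 0.0051248 m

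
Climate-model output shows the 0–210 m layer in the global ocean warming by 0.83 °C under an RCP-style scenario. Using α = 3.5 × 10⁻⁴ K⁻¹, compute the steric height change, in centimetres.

Δh ≈ 6.10 cm

Δh = αΔT·H = 3.5×10⁻⁴ × 0.83 × 210 = 0.061005 m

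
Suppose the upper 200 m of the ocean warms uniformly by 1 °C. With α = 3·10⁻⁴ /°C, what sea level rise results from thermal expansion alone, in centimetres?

Δh ≈ 6.0 cm

Δh = αΔT·H = 3×10⁻⁴ × 1 × 200 = 0.06000 m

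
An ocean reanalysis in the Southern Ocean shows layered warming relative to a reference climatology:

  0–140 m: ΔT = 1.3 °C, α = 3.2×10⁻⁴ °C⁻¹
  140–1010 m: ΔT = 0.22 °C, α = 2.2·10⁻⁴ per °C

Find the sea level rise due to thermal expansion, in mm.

0–140 m: 1.3 × 140 × 3.2×10⁻⁴ = 0.05824 m
0.22 × 870 × 2.2×10⁻⁴ = 0.042108 m
Δh = 0.05824 + 0.042108 = 0.100348 m

about 100 mm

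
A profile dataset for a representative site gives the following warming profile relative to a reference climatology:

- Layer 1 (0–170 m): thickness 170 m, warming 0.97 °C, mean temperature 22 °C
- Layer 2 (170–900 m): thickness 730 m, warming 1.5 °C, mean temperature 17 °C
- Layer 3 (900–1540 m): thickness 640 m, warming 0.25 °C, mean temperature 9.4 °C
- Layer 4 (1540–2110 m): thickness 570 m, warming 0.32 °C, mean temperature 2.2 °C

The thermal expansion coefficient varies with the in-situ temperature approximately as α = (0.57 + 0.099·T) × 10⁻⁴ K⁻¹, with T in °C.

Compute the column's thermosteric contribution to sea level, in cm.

about 33.0 cm

Layer 1: α = (0.57 + 0.099×22)×10⁻⁴ = 2.748×10⁻⁴ K⁻¹
Layer 2: α = (0.57 + 0.099×17)×10⁻⁴ = 2.253×10⁻⁴ K⁻¹
Layer 3: α = (0.57 + 0.099×9.4)×10⁻⁴ = 1.5006×10⁻⁴ K⁻¹
Layer 4: α = (0.57 + 0.099×2.2)×10⁻⁴ = 0.7878×10⁻⁴ K⁻¹
2.748×10⁻⁴ × 0.97 × 170 = 0.04531452 m
Layer 2: 1.5 × 2.253×10⁻⁴ × 730 = 0.2467035 m
0.25 × 640 × 1.5006×10⁻⁴ = 0.0240096 m
0.7878×10⁻⁴ × 570 × 0.32 = 0.014369472 m
Δh = 0.04531452 + 0.2467035 + 0.0240096 + 0.014369472 = 0.330397092 m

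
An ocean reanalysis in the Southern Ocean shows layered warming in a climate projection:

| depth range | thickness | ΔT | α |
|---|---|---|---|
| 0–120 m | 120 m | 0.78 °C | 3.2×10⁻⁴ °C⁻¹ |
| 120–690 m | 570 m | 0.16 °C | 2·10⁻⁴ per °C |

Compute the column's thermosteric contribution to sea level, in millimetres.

48.2 mm

0–120 m: 0.78 × 120 × 3.2×10⁻⁴ = 0.029952 m
0.16 × 570 × 2×10⁻⁴ = 0.01824 m
Δh = 0.029952 + 0.01824 = 0.048192 m ≈ 48.2 mm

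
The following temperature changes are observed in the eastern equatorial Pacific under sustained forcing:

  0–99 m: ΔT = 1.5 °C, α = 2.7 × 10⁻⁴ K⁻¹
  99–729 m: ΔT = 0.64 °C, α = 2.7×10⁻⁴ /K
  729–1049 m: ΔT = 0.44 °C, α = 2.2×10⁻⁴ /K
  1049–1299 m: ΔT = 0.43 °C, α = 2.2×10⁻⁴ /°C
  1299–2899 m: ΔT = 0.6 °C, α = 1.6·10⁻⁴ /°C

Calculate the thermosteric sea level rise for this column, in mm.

357 mm

99 × 1.5 × 2.7×10⁻⁴ = 0.040095 m
2.7×10⁻⁴ × 630 × 0.64 = 0.108864 m
0.44 × 2.2×10⁻⁴ × 320 = 0.030976 m
Layer 4: 0.43 × 2.2×10⁻⁴ × 250 = 0.02365 m
0.6 × 1600 × 1.6×10⁻⁴ = 0.15360 m
Δh = 0.040095 + 0.108864 + 0.030976 + 0.02365 + 0.15360 = 0.357185 m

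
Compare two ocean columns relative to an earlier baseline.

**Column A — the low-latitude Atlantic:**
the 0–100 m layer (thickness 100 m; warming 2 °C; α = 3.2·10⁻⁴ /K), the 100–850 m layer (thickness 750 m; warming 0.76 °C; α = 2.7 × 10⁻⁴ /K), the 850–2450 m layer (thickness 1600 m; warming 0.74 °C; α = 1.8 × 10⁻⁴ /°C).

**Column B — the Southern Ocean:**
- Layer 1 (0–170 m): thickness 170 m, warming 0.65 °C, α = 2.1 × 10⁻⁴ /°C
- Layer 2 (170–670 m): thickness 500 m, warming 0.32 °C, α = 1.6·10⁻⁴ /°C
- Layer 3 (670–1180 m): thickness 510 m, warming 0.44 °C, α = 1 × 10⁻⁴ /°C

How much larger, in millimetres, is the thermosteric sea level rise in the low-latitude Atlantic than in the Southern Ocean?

360 mm larger

A Layer 1: 3.2×10⁻⁴ × 100 × 2 = 0.06400 m
A 2.7×10⁻⁴ × 0.76 × 750 = 0.15390 m
A 0.74 × 1600 × 1.8×10⁻⁴ = 0.21312 m
A total: 0.43102 m
B Layer 1: 0.65 × 2.1×10⁻⁴ × 170 = 0.023205 m
B 170–670 m: 1.6×10⁻⁴ × 0.32 × 500 = 0.02560 m
B 510 × 1×10⁻⁴ × 0.44 = 0.02244 m
B total: 0.071245 m
Difference: 0.43102 − 0.071245 = 0.359775 m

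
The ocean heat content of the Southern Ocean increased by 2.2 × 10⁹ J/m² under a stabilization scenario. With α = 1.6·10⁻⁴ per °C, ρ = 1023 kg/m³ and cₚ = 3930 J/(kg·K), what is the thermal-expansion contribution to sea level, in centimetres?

Δh = 8.76 cm

Δh = αQ/(ρcₚ) = 1.6×10⁻⁴ × 2.2×10⁹ / (1023 × 3930) ≈ 0.087554 m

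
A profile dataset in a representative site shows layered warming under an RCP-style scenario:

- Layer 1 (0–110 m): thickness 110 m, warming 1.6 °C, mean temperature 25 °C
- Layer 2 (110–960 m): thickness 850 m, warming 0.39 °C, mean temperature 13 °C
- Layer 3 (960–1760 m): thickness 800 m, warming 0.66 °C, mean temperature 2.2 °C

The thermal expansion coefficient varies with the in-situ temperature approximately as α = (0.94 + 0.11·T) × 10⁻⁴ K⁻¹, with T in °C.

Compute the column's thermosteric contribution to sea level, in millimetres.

Δh ≈ 206 mm

Layer 1: α = (0.94 + 0.11×25)×10⁻⁴ = 3.69×10⁻⁴ K⁻¹
Layer 2: α = (0.94 + 0.11×13)×10⁻⁴ = 2.37×10⁻⁴ K⁻¹
Layer 3: α = (0.94 + 0.11×2.2)×10⁻⁴ = 1.182×10⁻⁴ K⁻¹
0–110 m: 110 × 1.6 × 3.69×10⁻⁴ = 0.064944 m
0.39 × 2.37×10⁻⁴ × 850 = 0.0785655 m
1.182×10⁻⁴ × 0.66 × 800 = 0.0624096 m
Δh = 0.064944 + 0.0785655 + 0.0624096 = 0.2059191 m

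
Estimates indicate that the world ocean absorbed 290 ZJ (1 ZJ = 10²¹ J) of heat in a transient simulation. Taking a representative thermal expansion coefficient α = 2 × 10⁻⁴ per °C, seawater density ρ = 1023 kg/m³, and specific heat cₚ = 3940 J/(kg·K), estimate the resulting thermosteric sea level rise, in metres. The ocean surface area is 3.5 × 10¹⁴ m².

Per unit area: Q = 290×10²¹ / (3.5×10¹⁴) ≈ 8.286×10⁸ J/m²
Δh = αQ/(ρcₚ) = 2×10⁻⁴ × 8.286×10⁸ / (1023 × 3940) ≈ 0.041115 m

about 0.0411 m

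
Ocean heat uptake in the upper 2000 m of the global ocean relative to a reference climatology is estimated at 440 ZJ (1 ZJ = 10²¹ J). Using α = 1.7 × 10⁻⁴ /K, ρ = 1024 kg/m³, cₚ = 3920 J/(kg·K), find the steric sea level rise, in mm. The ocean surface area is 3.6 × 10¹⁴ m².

Δh = 52 mm

Per unit area: Q = 440×10²¹ / (3.6×10¹⁴) ≈ 1.222×10⁹ J/m²
Δh = αQ/(ρcₚ) = 1.7×10⁻⁴ × 1.222×10⁹ / (1024 × 3920) ≈ 0.051753 m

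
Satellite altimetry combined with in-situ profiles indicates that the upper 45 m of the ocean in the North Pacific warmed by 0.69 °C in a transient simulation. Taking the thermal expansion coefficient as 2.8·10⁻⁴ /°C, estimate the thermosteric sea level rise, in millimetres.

Δh = αΔT·H = 2.8×10⁻⁴ × 0.69 × 45 = 0.008694 m

8.7 mm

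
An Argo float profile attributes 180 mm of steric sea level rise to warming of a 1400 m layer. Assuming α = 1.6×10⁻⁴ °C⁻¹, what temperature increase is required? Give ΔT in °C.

0.804 °C

ΔT = Δh/(αH) = 0.18 / (1.6×10⁻⁴ × 1400) ≈ 0.8036 °C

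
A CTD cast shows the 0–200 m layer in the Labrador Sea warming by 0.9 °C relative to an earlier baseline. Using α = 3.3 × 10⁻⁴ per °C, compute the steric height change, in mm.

Δh ≈ 59 mm

Δh = αΔT·H = 3.3×10⁻⁴ × 0.9 × 200 = 0.05940 m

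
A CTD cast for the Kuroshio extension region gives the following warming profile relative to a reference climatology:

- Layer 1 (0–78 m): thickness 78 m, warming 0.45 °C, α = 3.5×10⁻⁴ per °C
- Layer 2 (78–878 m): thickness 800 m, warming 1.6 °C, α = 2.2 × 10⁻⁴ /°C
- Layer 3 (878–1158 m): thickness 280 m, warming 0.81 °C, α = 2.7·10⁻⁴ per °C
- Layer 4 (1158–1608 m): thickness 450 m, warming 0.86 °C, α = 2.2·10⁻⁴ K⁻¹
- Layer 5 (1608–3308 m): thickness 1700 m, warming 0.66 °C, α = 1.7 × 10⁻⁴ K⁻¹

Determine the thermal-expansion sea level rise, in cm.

78 × 0.45 × 3.5×10⁻⁴ = 0.012285 m
800 × 2.2×10⁻⁴ × 1.6 = 0.28160 m
Layer 3: 280 × 0.81 × 2.7×10⁻⁴ = 0.061236 m
1158–1608 m: 2.2×10⁻⁴ × 0.86 × 450 = 0.08514 m
Layer 5: 1700 × 1.7×10⁻⁴ × 0.66 = 0.19074 m
Δh = 0.012285 + 0.28160 + 0.061236 + 0.08514 + 0.19074 = 0.631001 m

63.1 cm of thermosteric rise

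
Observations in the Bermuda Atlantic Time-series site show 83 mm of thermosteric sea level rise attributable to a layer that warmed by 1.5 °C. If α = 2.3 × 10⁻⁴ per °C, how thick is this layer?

H ≈ 240 m

H = Δh/(αΔT) = 0.083 / (2.3×10⁻⁴ × 1.5) ≈ 240.6 m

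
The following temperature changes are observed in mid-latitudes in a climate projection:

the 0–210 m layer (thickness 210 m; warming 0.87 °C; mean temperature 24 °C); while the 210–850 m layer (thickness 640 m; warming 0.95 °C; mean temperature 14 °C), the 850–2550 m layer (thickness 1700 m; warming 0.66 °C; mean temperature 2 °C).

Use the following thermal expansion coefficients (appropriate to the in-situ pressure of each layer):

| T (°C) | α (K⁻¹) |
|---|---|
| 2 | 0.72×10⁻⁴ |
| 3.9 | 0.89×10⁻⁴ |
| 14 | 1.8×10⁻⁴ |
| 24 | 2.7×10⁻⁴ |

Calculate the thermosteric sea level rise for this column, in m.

0.24 m

Layer 1 at 24 °C → α = 2.7×10⁻⁴ K⁻¹
Layer 2 at 14 °C → α = 1.8×10⁻⁴ K⁻¹
Layer 3 at 2 °C → α = 0.72×10⁻⁴ K⁻¹
0–210 m: 0.87 × 210 × 2.7×10⁻⁴ = 0.049329 m
0.95 × 1.8×10⁻⁴ × 640 = 0.10944 m
Layer 3: 0.66 × 1700 × 0.72×10⁻⁴ = 0.080784 m
Δh = 0.049329 + 0.10944 + 0.080784 = 0.239553 m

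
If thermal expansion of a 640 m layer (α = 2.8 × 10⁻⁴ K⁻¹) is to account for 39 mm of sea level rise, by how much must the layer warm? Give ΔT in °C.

0.22 °C

ΔT = Δh/(αH) = 0.039 / (2.8×10⁻⁴ × 640) ≈ 0.2176 °C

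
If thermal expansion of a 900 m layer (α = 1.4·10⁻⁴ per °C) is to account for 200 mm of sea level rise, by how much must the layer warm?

ΔT = Δh/(αH) = 0.2 / (1.4×10⁻⁴ × 900) ≈ 1.587 K

about 1.6 K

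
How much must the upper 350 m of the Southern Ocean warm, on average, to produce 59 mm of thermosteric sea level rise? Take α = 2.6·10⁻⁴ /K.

ΔT = Δh/(αH) = 0.059 / (2.6×10⁻⁴ × 350) ≈ 0.6484 K

0.648 K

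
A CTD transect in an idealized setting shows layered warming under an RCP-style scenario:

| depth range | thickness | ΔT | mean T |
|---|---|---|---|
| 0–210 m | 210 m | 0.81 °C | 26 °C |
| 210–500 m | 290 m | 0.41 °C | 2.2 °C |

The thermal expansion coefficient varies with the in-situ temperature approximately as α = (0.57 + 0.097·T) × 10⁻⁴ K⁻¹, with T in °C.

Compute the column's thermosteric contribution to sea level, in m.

Δh = 0.0619 m

Layer 1: α = (0.57 + 0.097×26)×10⁻⁴ = 3.092×10⁻⁴ K⁻¹
Layer 2: α = (0.57 + 0.097×2.2)×10⁻⁴ = 0.7834×10⁻⁴ K⁻¹
Layer 1: 0.81 × 3.092×10⁻⁴ × 210 = 0.05259492 m
0.7834×10⁻⁴ × 290 × 0.41 = 0.009314626 m
Δh = 0.05259492 + 0.009314626 = 0.061909546 m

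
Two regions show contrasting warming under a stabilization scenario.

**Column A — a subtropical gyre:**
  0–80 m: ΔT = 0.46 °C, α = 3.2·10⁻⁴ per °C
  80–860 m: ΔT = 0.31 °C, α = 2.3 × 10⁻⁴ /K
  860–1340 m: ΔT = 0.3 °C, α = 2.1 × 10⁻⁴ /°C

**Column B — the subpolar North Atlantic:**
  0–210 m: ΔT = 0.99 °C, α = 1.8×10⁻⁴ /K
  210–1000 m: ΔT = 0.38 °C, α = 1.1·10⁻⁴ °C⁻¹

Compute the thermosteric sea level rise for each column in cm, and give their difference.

A Layer 1: 3.2×10⁻⁴ × 80 × 0.46 = 0.011776 m
A 2.3×10⁻⁴ × 0.31 × 780 = 0.055614 m
A 0.3 × 2.1×10⁻⁴ × 480 = 0.03024 m
A total: 0.09763 m
B Layer 1: 0.99 × 1.8×10⁻⁴ × 210 = 0.037422 m
B Layer 2: 790 × 0.38 × 1.1×10⁻⁴ = 0.033022 m
B total: 0.070444 m
Difference: 0.09763 − 0.070444 = 0.027186 m

Δh_A ≈ 9.8 cm, Δh_B ≈ 7.0 cm; difference ≈ 2.7 cm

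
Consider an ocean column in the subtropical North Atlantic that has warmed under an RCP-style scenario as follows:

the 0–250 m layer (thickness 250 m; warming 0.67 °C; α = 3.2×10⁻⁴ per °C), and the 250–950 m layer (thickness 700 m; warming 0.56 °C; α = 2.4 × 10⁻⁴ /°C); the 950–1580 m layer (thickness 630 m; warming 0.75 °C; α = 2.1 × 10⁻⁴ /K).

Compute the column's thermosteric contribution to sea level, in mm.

0–250 m: 3.2×10⁻⁴ × 250 × 0.67 = 0.05360 m
Layer 2: 0.56 × 2.4×10⁻⁴ × 700 = 0.09408 m
2.1×10⁻⁴ × 0.75 × 630 = 0.099225 m
Δh = 0.05360 + 0.09408 + 0.099225 = 0.246905 m

about 247 mm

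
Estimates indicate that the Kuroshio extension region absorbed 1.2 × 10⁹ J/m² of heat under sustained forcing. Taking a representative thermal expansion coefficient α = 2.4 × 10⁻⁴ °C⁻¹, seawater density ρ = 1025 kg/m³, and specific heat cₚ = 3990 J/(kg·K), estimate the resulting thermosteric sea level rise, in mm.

about 70 mm

Δh = αQ/(ρcₚ) = 2.4×10⁻⁴ × 1.2×10⁹ / (1025 × 3990) ≈ 0.07042 m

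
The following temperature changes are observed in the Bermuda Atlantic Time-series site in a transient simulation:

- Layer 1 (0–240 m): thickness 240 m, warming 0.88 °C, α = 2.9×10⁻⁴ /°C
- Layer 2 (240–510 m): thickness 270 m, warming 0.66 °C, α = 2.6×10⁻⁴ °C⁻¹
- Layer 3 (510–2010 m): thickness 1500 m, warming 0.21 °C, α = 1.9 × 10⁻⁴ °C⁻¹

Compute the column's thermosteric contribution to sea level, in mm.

Δh = 170 mm

Layer 1: 2.9×10⁻⁴ × 0.88 × 240 = 0.061248 m
240–510 m: 0.66 × 270 × 2.6×10⁻⁴ = 0.046332 m
Layer 3: 1.9×10⁻⁴ × 0.21 × 1500 = 0.05985 m
Δh = 0.061248 + 0.046332 + 0.05985 = 0.16743 m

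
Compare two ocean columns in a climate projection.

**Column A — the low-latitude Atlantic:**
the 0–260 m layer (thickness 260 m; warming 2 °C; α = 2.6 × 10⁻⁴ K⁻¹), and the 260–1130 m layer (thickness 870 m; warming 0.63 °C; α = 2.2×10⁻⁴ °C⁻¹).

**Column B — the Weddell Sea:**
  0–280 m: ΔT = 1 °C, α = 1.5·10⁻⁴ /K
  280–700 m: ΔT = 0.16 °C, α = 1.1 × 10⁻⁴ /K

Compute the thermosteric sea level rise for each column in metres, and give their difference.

Δh_A ≈ 0.26 m, Δh_B ≈ 0.049 m; difference ≈ 0.21 m

A 2.6×10⁻⁴ × 2 × 260 = 0.13520 m
A 260–1130 m: 0.63 × 2.2×10⁻⁴ × 870 = 0.120582 m
A total: 0.255782 m
B 0–280 m: 280 × 1.5×10⁻⁴ × 1 = 0.04200 m
B 420 × 1.1×10⁻⁴ × 0.16 = 0.007392 m
B total: 0.049392 m
Difference: 0.255782 − 0.049392 = 0.20639 m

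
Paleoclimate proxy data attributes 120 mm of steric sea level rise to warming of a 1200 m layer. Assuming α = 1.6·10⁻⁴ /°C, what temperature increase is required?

about 0.625 °C

ΔT = Δh/(αH) = 0.12 / (1.6×10⁻⁴ × 1200) = 0.6250 °C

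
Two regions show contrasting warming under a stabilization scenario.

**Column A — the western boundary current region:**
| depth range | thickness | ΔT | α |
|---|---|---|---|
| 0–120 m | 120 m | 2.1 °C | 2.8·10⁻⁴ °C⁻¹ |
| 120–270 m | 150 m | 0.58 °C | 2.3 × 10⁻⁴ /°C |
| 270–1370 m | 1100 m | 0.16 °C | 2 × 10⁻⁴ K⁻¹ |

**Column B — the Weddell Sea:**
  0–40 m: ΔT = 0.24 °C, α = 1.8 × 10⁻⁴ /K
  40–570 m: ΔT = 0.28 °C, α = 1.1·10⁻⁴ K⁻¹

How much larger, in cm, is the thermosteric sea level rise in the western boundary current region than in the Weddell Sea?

11 cm larger

A 0–120 m: 120 × 2.8×10⁻⁴ × 2.1 = 0.07056 m
A Layer 2: 0.58 × 150 × 2.3×10⁻⁴ = 0.02001 m
A 0.16 × 1100 × 2×10⁻⁴ = 0.03520 m
A total: 0.12577 m
B Layer 1: 1.8×10⁻⁴ × 40 × 0.24 = 0.001728 m
B 1.1×10⁻⁴ × 530 × 0.28 = 0.016324 m
B total: 0.018052 m
Difference: 0.12577 − 0.018052 = 0.107718 m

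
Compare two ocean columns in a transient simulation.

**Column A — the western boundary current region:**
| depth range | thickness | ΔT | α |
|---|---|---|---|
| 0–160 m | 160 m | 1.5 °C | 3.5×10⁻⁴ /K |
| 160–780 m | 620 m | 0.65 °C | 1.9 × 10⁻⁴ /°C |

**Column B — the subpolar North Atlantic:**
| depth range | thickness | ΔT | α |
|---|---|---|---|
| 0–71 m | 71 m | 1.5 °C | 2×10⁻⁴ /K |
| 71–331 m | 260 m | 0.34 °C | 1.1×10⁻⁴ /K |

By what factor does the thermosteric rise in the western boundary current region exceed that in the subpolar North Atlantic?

A Layer 1: 1.5 × 160 × 3.5×10⁻⁴ = 0.08400 m
A Layer 2: 0.65 × 620 × 1.9×10⁻⁴ = 0.07657 m
A total: 0.16057 m
B Layer 1: 1.5 × 2×10⁻⁴ × 71 = 0.02130 m
B 0.34 × 1.1×10⁻⁴ × 260 = 0.009724 m
B total: 0.031024 m
Ratio: 0.16057 / 0.031024 ≈ 5.176

a factor of 5.18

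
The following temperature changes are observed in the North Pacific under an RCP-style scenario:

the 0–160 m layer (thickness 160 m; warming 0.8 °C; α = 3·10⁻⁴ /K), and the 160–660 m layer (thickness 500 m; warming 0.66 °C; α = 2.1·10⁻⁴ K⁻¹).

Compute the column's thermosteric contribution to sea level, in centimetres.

11 cm of thermosteric rise

0.8 × 160 × 3×10⁻⁴ = 0.03840 m
160–660 m: 500 × 0.66 × 2.1×10⁻⁴ = 0.06930 m
Δh = 0.03840 + 0.06930 = 0.10770 m ≈ 11 cm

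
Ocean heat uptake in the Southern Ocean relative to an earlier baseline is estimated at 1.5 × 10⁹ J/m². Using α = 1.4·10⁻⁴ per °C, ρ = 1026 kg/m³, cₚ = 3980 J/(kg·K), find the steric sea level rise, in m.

Δh = αQ/(ρcₚ) = 1.4×10⁻⁴ × 1.5×10⁹ / (1026 × 3980) ≈ 0.051427 m

about 0.051 m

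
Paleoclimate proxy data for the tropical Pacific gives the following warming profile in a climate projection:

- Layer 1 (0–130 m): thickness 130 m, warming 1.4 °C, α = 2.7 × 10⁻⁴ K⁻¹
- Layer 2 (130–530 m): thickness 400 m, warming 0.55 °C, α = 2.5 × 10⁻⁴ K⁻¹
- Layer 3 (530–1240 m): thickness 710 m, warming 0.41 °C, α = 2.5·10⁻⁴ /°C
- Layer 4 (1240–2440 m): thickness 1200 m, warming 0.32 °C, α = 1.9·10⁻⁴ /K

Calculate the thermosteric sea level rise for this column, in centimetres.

1.4 × 130 × 2.7×10⁻⁴ = 0.04914 m
400 × 2.5×10⁻⁴ × 0.55 = 0.05500 m
530–1240 m: 2.5×10⁻⁴ × 0.41 × 710 = 0.072775 m
1200 × 1.9×10⁻⁴ × 0.32 = 0.07296 m
Δh = 0.04914 + 0.05500 + 0.072775 + 0.07296 = 0.249875 m

25 cm of thermosteric rise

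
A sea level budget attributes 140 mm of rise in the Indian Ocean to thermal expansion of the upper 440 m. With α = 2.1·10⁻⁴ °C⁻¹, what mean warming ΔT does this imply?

1.5 K

ΔT = Δh/(αH) = 0.14 / (2.1×10⁻⁴ × 440) ≈ 1.515 K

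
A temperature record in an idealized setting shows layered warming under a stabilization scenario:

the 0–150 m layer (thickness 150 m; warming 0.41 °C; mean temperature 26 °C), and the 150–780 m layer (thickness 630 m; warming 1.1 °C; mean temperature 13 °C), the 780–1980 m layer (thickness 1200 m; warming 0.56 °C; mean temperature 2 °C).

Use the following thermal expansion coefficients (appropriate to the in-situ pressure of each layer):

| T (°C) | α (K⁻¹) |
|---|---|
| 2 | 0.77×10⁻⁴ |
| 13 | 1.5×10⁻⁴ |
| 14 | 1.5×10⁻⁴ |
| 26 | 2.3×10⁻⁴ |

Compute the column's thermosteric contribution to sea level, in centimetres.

Layer 1 at 26 °C → α = 2.3×10⁻⁴ K⁻¹
Layer 2 at 13 °C → α = 1.5×10⁻⁴ K⁻¹
Layer 3 at 2 °C → α = 0.77×10⁻⁴ K⁻¹
Layer 1: 0.41 × 150 × 2.3×10⁻⁴ = 0.014145 m
150–780 m: 630 × 1.1 × 1.5×10⁻⁴ = 0.10395 m
780–1980 m: 0.56 × 1200 × 0.77×10⁻⁴ = 0.051744 m
Δh = 0.014145 + 0.10395 + 0.051744 = 0.169839 m

17.0 cm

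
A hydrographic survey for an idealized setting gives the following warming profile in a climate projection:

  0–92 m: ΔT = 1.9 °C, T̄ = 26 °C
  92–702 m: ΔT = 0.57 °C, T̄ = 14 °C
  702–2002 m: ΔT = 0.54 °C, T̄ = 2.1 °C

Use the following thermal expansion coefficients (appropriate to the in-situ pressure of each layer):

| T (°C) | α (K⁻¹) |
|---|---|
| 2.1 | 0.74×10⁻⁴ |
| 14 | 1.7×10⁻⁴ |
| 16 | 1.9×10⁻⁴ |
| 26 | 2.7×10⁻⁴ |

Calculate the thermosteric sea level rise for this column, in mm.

Layer 1 at 26 °C → α = 2.7×10⁻⁴ K⁻¹
Layer 2 at 14 °C → α = 1.7×10⁻⁴ K⁻¹
Layer 3 at 2.1 °C → α = 0.74×10⁻⁴ K⁻¹
0–92 m: 2.7×10⁻⁴ × 1.9 × 92 = 0.047196 m
Layer 2: 1.7×10⁻⁴ × 0.57 × 610 = 0.059109 m
1300 × 0.74×10⁻⁴ × 0.54 = 0.051948 m
Δh = 0.047196 + 0.059109 + 0.051948 = 0.158253 m ≈ 158 mm

about 158 mm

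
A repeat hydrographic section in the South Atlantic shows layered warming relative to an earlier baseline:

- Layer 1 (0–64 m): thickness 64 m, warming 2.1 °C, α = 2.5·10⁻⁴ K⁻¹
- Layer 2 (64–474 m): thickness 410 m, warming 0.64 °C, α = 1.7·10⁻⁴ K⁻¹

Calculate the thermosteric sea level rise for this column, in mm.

0–64 m: 64 × 2.5×10⁻⁴ × 2.1 = 0.03360 m
64–474 m: 0.64 × 1.7×10⁻⁴ × 410 = 0.044608 m
Δh = 0.03360 + 0.044608 = 0.078208 m ≈ 78.2 mm

Δh ≈ 78.2 mm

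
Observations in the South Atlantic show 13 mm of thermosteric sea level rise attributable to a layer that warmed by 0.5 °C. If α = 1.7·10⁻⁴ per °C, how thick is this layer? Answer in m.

153 m

H = Δh/(αΔT) = 0.013 / (1.7×10⁻⁴ × 0.5) ≈ 152.9 m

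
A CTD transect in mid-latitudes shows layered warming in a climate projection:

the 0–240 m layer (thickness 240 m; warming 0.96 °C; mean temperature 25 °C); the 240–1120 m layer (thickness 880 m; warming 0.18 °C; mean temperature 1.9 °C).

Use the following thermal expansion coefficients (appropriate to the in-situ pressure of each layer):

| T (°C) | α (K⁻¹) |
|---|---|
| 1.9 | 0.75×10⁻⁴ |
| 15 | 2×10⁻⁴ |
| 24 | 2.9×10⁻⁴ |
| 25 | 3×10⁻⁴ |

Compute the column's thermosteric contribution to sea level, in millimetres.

81.0 mm of thermosteric rise

Layer 1 at 25 °C → α = 3×10⁻⁴ K⁻¹
Layer 2 at 1.9 °C → α = 0.75×10⁻⁴ K⁻¹
3×10⁻⁴ × 240 × 0.96 = 0.06912 m
Layer 2: 880 × 0.18 × 0.75×10⁻⁴ = 0.01188 m
Δh = 0.06912 + 0.01188 = 0.08100 m ≈ 81.0 mm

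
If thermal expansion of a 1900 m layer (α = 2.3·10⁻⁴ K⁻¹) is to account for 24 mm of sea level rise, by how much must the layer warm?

ΔT = Δh/(αH) = 0.024 / (2.3×10⁻⁴ × 1900) ≈ 0.05492 °C

ΔT ≈ 0.0549 °C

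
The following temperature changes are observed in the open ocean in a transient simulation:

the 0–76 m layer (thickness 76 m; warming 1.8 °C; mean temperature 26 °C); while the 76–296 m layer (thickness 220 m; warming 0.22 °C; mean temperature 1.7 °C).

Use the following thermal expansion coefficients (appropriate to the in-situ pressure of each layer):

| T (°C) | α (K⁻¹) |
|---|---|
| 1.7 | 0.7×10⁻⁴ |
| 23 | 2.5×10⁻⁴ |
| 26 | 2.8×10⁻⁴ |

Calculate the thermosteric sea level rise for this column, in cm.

4.17 cm of thermosteric rise

Layer 1 at 26 °C → α = 2.8×10⁻⁴ K⁻¹
Layer 2 at 1.7 °C → α = 0.7×10⁻⁴ K⁻¹
0–76 m: 2.8×10⁻⁴ × 1.8 × 76 = 0.038304 m
0.7×10⁻⁴ × 0.22 × 220 = 0.003388 m
Δh = 0.038304 + 0.003388 = 0.041692 m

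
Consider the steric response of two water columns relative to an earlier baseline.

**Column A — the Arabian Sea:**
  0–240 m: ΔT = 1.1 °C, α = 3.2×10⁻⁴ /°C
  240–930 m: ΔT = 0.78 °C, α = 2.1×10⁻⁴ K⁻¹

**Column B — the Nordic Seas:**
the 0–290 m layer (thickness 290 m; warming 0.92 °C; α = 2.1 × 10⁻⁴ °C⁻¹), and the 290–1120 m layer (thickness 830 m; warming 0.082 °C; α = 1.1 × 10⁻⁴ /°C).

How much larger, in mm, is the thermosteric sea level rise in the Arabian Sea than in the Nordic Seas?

A Layer 1: 240 × 3.2×10⁻⁴ × 1.1 = 0.08448 m
A 690 × 2.1×10⁻⁴ × 0.78 = 0.113022 m
A total: 0.197502 m
B 0–290 m: 290 × 2.1×10⁻⁴ × 0.92 = 0.056028 m
B Layer 2: 830 × 0.082 × 1.1×10⁻⁴ = 0.0074866 m
B total: 0.0635146 m
Difference: 0.197502 − 0.0635146 = 0.1339874 m

Δh_A − Δh_B ≈ 130 mm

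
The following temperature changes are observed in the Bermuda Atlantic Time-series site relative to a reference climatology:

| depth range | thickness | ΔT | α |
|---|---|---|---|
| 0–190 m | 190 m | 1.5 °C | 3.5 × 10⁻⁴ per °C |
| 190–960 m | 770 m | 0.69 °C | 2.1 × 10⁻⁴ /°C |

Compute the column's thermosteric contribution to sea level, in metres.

Layer 1: 3.5×10⁻⁴ × 1.5 × 190 = 0.09975 m
2.1×10⁻⁴ × 770 × 0.69 = 0.111573 m
Δh = 0.09975 + 0.111573 = 0.211323 m ≈ 0.211 m

about 0.211 m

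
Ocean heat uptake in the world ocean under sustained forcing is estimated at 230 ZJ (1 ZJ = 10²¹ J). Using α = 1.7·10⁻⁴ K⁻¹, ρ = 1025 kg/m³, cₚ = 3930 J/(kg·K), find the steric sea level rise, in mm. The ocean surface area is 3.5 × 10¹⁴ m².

Δh ≈ 27.7 mm

Per unit area: Q = 230×10²¹ / (3.5×10¹⁴) ≈ 6.571×10⁸ J/m²
Δh = αQ/(ρcₚ) = 1.7×10⁻⁴ × 6.571×10⁸ / (1025 × 3930) ≈ 0.027731 m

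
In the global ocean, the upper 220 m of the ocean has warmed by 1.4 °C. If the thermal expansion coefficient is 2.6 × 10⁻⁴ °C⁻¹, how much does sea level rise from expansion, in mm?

Δh = 80 mm

Δh = αΔT·H = 2.6×10⁻⁴ × 1.4 × 220 = 0.08008 m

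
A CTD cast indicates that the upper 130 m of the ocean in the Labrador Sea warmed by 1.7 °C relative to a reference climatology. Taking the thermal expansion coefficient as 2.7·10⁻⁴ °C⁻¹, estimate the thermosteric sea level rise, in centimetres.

Δh = αΔT·H = 2.7×10⁻⁴ × 1.7 × 130 = 0.05967 m

about 6.0 cm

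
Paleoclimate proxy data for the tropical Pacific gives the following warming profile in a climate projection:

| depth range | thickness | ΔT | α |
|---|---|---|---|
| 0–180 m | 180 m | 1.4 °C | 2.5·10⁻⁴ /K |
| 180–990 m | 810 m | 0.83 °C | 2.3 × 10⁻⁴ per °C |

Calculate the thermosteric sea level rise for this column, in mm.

218 mm

Layer 1: 2.5×10⁻⁴ × 180 × 1.4 = 0.06300 m
0.83 × 810 × 2.3×10⁻⁴ = 0.154629 m
Δh = 0.06300 + 0.154629 = 0.217629 m ≈ 218 mm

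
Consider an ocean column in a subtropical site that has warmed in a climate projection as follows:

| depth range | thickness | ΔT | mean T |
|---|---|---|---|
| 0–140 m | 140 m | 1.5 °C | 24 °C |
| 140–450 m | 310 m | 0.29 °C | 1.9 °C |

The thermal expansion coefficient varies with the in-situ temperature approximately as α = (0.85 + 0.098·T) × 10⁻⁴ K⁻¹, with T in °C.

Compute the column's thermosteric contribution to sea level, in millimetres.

77 mm

Layer 1: α = (0.85 + 0.098×24)×10⁻⁴ = 3.202×10⁻⁴ K⁻¹
Layer 2: α = (0.85 + 0.098×1.9)×10⁻⁴ = 1.0362×10⁻⁴ K⁻¹
0–140 m: 1.5 × 3.202×10⁻⁴ × 140 = 0.067242 m
Layer 2: 310 × 0.29 × 1.0362×10⁻⁴ = 0.009315438 m
Δh = 0.067242 + 0.009315438 = 0.076557438 m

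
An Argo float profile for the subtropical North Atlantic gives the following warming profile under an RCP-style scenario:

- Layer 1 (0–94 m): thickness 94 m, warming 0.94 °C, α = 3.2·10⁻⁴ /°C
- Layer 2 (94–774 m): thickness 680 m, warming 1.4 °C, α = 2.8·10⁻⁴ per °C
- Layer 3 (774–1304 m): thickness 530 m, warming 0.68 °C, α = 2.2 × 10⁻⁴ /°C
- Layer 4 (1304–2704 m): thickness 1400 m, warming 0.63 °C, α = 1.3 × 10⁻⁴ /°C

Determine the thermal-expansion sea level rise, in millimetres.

0–94 m: 0.94 × 3.2×10⁻⁴ × 94 = 0.0282752 m
1.4 × 2.8×10⁻⁴ × 680 = 0.26656 m
774–1304 m: 2.2×10⁻⁴ × 0.68 × 530 = 0.079288 m
Layer 4: 0.63 × 1400 × 1.3×10⁻⁴ = 0.11466 m
Δh = 0.0282752 + 0.26656 + 0.079288 + 0.11466 = 0.4887832 m ≈ 490 mm

490 mm of thermosteric rise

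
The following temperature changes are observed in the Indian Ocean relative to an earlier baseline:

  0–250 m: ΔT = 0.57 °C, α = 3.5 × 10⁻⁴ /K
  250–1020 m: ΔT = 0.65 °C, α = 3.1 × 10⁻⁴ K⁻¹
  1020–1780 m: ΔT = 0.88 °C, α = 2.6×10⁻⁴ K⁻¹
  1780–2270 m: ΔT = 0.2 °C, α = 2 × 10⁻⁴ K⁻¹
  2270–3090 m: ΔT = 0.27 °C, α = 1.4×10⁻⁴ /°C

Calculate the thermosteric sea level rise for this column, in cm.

43.0 cm

3.5×10⁻⁴ × 0.57 × 250 = 0.049875 m
0.65 × 3.1×10⁻⁴ × 770 = 0.155155 m
1020–1780 m: 760 × 2.6×10⁻⁴ × 0.88 = 0.173888 m
1780–2270 m: 490 × 2×10⁻⁴ × 0.2 = 0.01960 m
0.27 × 820 × 1.4×10⁻⁴ = 0.030996 m
Δh = 0.049875 + 0.155155 + 0.173888 + 0.01960 + 0.030996 = 0.429514 m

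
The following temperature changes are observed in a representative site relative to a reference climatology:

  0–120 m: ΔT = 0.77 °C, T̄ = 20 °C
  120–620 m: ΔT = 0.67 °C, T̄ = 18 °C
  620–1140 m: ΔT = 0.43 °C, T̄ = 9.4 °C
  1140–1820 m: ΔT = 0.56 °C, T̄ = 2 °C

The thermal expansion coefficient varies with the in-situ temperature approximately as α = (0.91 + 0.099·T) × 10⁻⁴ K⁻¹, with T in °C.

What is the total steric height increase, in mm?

about 200 mm

Layer 1: α = (0.91 + 0.099×20)×10⁻⁴ = 2.89×10⁻⁴ K⁻¹
Layer 2: α = (0.91 + 0.099×18)×10⁻⁴ = 2.692×10⁻⁴ K⁻¹
Layer 3: α = (0.91 + 0.099×9.4)×10⁻⁴ = 1.8406×10⁻⁴ K⁻¹
Layer 4: α = (0.91 + 0.099×2)×10⁻⁴ = 1.108×10⁻⁴ K⁻¹
120 × 0.77 × 2.89×10⁻⁴ = 0.0267036 m
500 × 2.692×10⁻⁴ × 0.67 = 0.090182 m
0.43 × 1.8406×10⁻⁴ × 520 = 0.041155816 m
1140–1820 m: 680 × 1.108×10⁻⁴ × 0.56 = 0.04219264 m
Δh = 0.0267036 + 0.090182 + 0.041155816 + 0.04219264 = 0.200234056 m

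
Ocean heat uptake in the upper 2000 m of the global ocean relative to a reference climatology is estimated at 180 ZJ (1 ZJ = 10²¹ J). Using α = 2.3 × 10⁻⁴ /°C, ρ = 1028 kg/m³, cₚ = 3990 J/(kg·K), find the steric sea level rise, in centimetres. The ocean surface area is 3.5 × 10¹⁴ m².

2.88 cm

Per unit area: Q = 180×10²¹ / (3.5×10¹⁴) ≈ 5.143×10⁸ J/m²
Δh = αQ/(ρcₚ) = 2.3×10⁻⁴ × 5.143×10⁸ / (1028 × 3990) ≈ 0.028839 m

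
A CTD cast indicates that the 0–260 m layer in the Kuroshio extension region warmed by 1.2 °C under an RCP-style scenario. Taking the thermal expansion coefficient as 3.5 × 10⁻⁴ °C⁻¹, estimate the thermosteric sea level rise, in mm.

Δh ≈ 110 mm

Δh = αΔT·H = 3.5×10⁻⁴ × 1.2 × 260 = 0.10920 m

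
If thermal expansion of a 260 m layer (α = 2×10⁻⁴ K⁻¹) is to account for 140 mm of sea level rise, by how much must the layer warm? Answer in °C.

ΔT = Δh/(αH) = 0.14 / (2×10⁻⁴ × 260) ≈ 2.692 °C

2.69 °C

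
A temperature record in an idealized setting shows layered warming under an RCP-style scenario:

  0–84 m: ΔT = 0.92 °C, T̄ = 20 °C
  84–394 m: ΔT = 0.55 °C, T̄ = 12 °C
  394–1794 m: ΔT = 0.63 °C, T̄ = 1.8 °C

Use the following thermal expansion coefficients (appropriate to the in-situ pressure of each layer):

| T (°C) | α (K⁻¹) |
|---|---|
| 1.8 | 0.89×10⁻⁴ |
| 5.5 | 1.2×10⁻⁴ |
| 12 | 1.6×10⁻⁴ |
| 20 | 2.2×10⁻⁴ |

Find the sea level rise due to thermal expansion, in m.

Layer 1 at 20 °C → α = 2.2×10⁻⁴ K⁻¹
Layer 2 at 12 °C → α = 1.6×10⁻⁴ K⁻¹
Layer 3 at 1.8 °C → α = 0.89×10⁻⁴ K⁻¹
Layer 1: 0.92 × 2.2×10⁻⁴ × 84 = 0.0170016 m
Layer 2: 0.55 × 310 × 1.6×10⁻⁴ = 0.02728 m
Layer 3: 0.63 × 1400 × 0.89×10⁻⁴ = 0.078498 m
Δh = 0.0170016 + 0.02728 + 0.078498 = 0.1227796 m ≈ 0.123 m

0.123 m of thermosteric rise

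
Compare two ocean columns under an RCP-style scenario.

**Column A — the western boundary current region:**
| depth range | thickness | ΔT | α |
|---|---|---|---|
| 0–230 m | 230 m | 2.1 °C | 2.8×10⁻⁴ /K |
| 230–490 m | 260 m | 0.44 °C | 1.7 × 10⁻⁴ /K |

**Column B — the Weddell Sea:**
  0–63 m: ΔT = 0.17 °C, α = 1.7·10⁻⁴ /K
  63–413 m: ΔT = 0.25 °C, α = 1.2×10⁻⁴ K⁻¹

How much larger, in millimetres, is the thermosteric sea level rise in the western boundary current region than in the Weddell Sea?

Δh_A − Δh_B ≈ 140 mm

A 0–230 m: 2.8×10⁻⁴ × 230 × 2.1 = 0.13524 m
A 230–490 m: 1.7×10⁻⁴ × 260 × 0.44 = 0.019448 m
A total: 0.154688 m
B Layer 1: 63 × 0.17 × 1.7×10⁻⁴ = 0.0018207 m
B Layer 2: 350 × 1.2×10⁻⁴ × 0.25 = 0.01050 m
B total: 0.0123207 m
Difference: 0.154688 − 0.0123207 = 0.1423673 m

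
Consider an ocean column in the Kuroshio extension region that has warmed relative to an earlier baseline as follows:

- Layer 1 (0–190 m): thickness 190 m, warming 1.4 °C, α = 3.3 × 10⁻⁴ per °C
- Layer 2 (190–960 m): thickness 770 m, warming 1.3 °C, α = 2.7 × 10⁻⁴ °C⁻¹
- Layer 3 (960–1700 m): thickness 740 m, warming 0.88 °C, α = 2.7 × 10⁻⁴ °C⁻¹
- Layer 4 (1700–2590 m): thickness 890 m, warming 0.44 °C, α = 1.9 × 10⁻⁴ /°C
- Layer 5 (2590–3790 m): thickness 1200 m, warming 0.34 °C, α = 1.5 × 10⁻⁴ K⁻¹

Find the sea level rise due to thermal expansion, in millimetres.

about 669 mm

Layer 1: 190 × 1.4 × 3.3×10⁻⁴ = 0.08778 m
190–960 m: 1.3 × 770 × 2.7×10⁻⁴ = 0.27027 m
960–1700 m: 0.88 × 740 × 2.7×10⁻⁴ = 0.175824 m
0.44 × 890 × 1.9×10⁻⁴ = 0.074404 m
2590–3790 m: 0.34 × 1200 × 1.5×10⁻⁴ = 0.06120 m
Δh = 0.08778 + 0.27027 + 0.175824 + 0.074404 + 0.06120 = 0.669478 m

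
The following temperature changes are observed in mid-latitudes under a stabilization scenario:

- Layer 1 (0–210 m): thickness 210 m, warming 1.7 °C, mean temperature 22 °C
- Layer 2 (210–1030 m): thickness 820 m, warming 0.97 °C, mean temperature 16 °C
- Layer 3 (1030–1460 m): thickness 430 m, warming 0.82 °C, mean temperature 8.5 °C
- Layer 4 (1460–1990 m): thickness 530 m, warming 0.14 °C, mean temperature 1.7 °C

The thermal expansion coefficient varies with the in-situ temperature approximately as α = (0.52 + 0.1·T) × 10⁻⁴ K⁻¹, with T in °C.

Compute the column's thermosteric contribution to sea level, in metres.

Layer 1: α = (0.52 + 0.1×22)×10⁻⁴ = 2.72×10⁻⁴ K⁻¹
Layer 2: α = (0.52 + 0.1×16)×10⁻⁴ = 2.12×10⁻⁴ K⁻¹
Layer 3: α = (0.52 + 0.1×8.5)×10⁻⁴ = 1.37×10⁻⁴ K⁻¹
Layer 4: α = (0.52 + 0.1×1.7)×10⁻⁴ = 0.69×10⁻⁴ K⁻¹
Layer 1: 210 × 2.72×10⁻⁴ × 1.7 = 0.097104 m
210–1030 m: 0.97 × 820 × 2.12×10⁻⁴ = 0.1686248 m
Layer 3: 0.82 × 430 × 1.37×10⁻⁴ = 0.0483062 m
530 × 0.69×10⁻⁴ × 0.14 = 0.0051198 m
Δh = 0.097104 + 0.1686248 + 0.0483062 + 0.0051198 = 0.3191548 m ≈ 0.32 m

0.32 m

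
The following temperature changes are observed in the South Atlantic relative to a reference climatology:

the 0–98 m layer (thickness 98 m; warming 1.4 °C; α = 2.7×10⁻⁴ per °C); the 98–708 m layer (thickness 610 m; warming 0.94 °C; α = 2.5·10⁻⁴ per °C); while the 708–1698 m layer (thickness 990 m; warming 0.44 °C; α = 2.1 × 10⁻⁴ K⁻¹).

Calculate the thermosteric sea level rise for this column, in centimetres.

0–98 m: 98 × 1.4 × 2.7×10⁻⁴ = 0.037044 m
610 × 2.5×10⁻⁴ × 0.94 = 0.14335 m
708–1698 m: 2.1×10⁻⁴ × 0.44 × 990 = 0.091476 m
Δh = 0.037044 + 0.14335 + 0.091476 = 0.27187 m

27 cm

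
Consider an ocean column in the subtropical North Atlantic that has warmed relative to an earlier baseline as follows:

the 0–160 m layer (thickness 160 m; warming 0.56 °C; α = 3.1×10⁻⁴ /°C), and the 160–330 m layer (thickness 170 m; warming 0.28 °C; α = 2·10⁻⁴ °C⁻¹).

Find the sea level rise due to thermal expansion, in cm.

0–160 m: 160 × 0.56 × 3.1×10⁻⁴ = 0.027776 m
160–330 m: 2×10⁻⁴ × 0.28 × 170 = 0.00952 m
Δh = 0.027776 + 0.00952 = 0.037296 m

Δh ≈ 3.73 cm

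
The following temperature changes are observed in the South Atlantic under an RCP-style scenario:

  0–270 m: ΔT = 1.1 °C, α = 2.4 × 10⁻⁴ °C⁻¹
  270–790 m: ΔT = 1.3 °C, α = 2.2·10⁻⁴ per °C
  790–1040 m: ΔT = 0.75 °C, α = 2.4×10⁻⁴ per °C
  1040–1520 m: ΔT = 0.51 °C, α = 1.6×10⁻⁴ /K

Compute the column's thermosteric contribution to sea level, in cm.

1.1 × 2.4×10⁻⁴ × 270 = 0.07128 m
270–790 m: 520 × 1.3 × 2.2×10⁻⁴ = 0.14872 m
Layer 3: 250 × 0.75 × 2.4×10⁻⁴ = 0.04500 m
Layer 4: 1.6×10⁻⁴ × 480 × 0.51 = 0.039168 m
Δh = 0.07128 + 0.14872 + 0.04500 + 0.039168 = 0.304168 m ≈ 30.4 cm

about 30.4 cm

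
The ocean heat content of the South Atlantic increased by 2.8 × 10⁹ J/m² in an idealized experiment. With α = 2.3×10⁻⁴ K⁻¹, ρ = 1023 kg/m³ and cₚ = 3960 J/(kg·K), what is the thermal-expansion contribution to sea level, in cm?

Δh = αQ/(ρcₚ) = 2.3×10⁻⁴ × 2.8×10⁹ / (1023 × 3960) ≈ 0.15897 m

Δh ≈ 16 cm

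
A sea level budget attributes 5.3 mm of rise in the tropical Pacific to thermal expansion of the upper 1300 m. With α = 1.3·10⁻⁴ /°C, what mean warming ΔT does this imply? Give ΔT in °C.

ΔT = Δh/(αH) = 0.0053 / (1.3×10⁻⁴ × 1300) ≈ 0.03136 °C

ΔT ≈ 0.031 °C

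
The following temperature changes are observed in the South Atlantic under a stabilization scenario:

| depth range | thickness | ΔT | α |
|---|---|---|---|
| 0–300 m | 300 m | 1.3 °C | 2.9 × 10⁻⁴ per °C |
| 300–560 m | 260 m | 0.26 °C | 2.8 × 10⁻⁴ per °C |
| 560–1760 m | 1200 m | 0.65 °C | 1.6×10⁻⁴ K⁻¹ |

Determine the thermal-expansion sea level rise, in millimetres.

Layer 1: 1.3 × 2.9×10⁻⁴ × 300 = 0.11310 m
260 × 2.8×10⁻⁴ × 0.26 = 0.018928 m
Layer 3: 1.6×10⁻⁴ × 0.65 × 1200 = 0.12480 m
Δh = 0.11310 + 0.018928 + 0.12480 = 0.256828 m

260 mm of thermosteric rise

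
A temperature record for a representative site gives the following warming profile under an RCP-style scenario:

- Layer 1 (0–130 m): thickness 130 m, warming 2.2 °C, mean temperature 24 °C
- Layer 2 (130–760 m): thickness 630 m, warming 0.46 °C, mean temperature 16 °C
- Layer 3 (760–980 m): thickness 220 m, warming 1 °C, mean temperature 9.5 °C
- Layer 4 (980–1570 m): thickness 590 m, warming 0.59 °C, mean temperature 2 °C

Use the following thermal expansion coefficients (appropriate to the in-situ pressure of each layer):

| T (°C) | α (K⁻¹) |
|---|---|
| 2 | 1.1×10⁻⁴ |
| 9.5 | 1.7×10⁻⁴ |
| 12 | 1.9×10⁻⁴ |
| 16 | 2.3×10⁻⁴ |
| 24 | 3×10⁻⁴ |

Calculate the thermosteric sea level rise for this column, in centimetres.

Layer 1 at 24 °C → α = 3×10⁻⁴ K⁻¹
Layer 2 at 16 °C → α = 2.3×10⁻⁴ K⁻¹
Layer 3 at 9.5 °C → α = 1.7×10⁻⁴ K⁻¹
Layer 4 at 2 °C → α = 1.1×10⁻⁴ K⁻¹
3×10⁻⁴ × 130 × 2.2 = 0.08580 m
630 × 0.46 × 2.3×10⁻⁴ = 0.066654 m
760–980 m: 1.7×10⁻⁴ × 1 × 220 = 0.03740 m
980–1570 m: 1.1×10⁻⁴ × 0.59 × 590 = 0.038291 m
Δh = 0.08580 + 0.066654 + 0.03740 + 0.038291 = 0.228145 m

22.8 cm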